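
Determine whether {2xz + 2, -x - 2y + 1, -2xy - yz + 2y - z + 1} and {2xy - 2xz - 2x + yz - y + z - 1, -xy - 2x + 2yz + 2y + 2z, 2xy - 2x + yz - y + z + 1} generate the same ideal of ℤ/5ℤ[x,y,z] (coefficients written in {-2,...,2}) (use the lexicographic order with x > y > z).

Since reduced Gröbner bases are canonical representatives of ideals under a given ordering, it suffices to compute and compare them.
Buchberger on the first generating set:
f_1 = 2xz + 2, LT = xz.
f_2 = -x - 2y + 1, LT = x.
f_3 = -2xy - yz + 2y - z + 1, LT = xy.

S(f_1,f_2): lcm = xz. S = -2yz + z + 1.
  reduce S modulo (f_1, f_2, f_3):
  remainder -2yz + z + 1 ≠ 0; add g_4 = -2yz + z + 1 to the basis.

S(f_1,f_3): lcm = xyz. S = 2yz² + yz + y + 2z² - 2z.
  reduce S modulo (f_1, f_2, f_3, g_4):
  remainder y - 2z² + 2z - 2 ≠ 0; add g_5 = y - 2z² + 2z - 2 to the basis.

S(g_4,g_5): lcm = yz. S = 2z³ - 2z² - z + 2.
  reduce S modulo (f_1, f_2, f_3, g_4, g_5):
  remainder 2z³ - 2z² - z + 2 ≠ 0; add g_6 = 2z³ - 2z² - z + 2 to the basis.

The other S-polynomials (S(f_2,f_3), S(f_1,g_4), S(f_2,g_4), S(f_3,g_4), S(f_1,g_5), S(f_2,g_5), S(f_3,g_5), S(f_1,g_6), S(f_2,g_6), S(f_3,g_6), S(g_4,g_6), S(g_5,g_6)) all reduce to 0 modulo the current basis, so we have a Gröbner basis.
Inter-reduce: drop elements whose leading term is divisible by another's, tail-reduce, and make monic.
Reduced Gröbner basis: {x - z² + z - 2, y - 2z² + 2z - 2, z³ - z² + 2z + 1}.

Buchberger on the second generating set:
h_1 = 2xy - 2xz - 2x + yz - y + z - 1, LT = xy.
h_2 = -xy - 2x + 2yz + 2y + 2z, LT = xy.
h_3 = 2xy - 2x + yz - y + z + 1, LT = xy.

S(h_1,h_2): lcm = xy. S = -xz + 2x - y + 2.
  reduce S modulo (h_1, h_2, h_3):
  remainder -xz + 2x - y + 2 ≠ 0; add k_4 = -xz + 2x - y + 2 to the basis.

S(h_1,h_3): lcm = xy. S = -xz - 1.
  reduce S modulo (h_1, h_2, h_3, k_4):
  remainder -2x + y + 2 ≠ 0; add k_5 = -2x + y + 2 to the basis.

S(h_1,k_4): lcm = xyz. S = 2xy - xz² - xz - y² - 2yz² + 2yz + 2y - 2z² + 2z.
  reduce S modulo (h_1, h_2, h_3, k_4, k_5):
  remainder -y² - 2yz² + 2yz - y - 2z² - z - 1 ≠ 0; add k_6 = -y² - 2yz² + 2yz - y - 2z² - z - 1 to the basis.

S(h_3,k_4): lcm = xyz. S = 2xy - xz - y² - 2yz² + 2yz + 2y - 2z² - 2z.
  reduce S modulo (h_1, h_2, h_3, k_4, k_5, k_6):
  remainder -yz - 2z - 2 ≠ 0; add k_7 = -yz - 2z - 2 to the basis.

S(h_1,k_5): lcm = xy. S = -xz - x - 2y² - 2yz - 2y - 2z + 2.
  reduce S modulo (h_1, h_2, h_3, k_4, k_5, k_6, k_7):
  remainder 2y + z² - z + 1 ≠ 0; add k_8 = 2y + z² - z + 1 to the basis.

S(k_6,k_7): lcm = y²z. S = 2yz³ - 2yz² - yz - 2y + 2z³ + z² + z.
  reduce S modulo (h_1, h_2, h_3, k_4, k_5, k_6, k_7, k_8):
  remainder -2z³ + 2z² + z - 2 ≠ 0; add k_9 = -2z³ + 2z² + z - 2 to the basis.

The other S-polynomials (S(h_2,h_3), S(h_2,k_4), S(h_2,k_5), S(h_3,k_5), S(k_4,k_5), S(h_1,k_6), S(h_2,k_6), S(h_3,k_6), S(k_4,k_6), S(k_5,k_6), S(h_1,k_7), S(h_2,k_7), S(h_3,k_7), S(k_4,k_7), S(k_5,k_7), S(h_1,k_8), S(h_2,k_8), S(h_3,k_8), S(k_4,k_8), S(k_5,k_8), S(k_6,k_8), S(k_7,k_8), S(h_1,k_9), S(h_2,k_9), S(h_3,k_9), S(k_4,k_9), S(k_5,k_9), S(k_6,k_9), S(k_7,k_9), S(k_8,k_9)) all reduce to 0 modulo the current basis, so we have a Gröbner basis.
Inter-reduce: drop elements whose leading term is divisible by another's, tail-reduce, and make monic.
Reduced Gröbner basis: {x - z² + z - 2, y - 2z² + 2z - 2, z³ - z² + 2z + 1}.

These coincide, so the ideals are equal.
The choice of monomial ordering does not affect the verdict — as long as both bases are computed under the same ordering, their equality decides ideal equality.

Yes, the ideals are equal.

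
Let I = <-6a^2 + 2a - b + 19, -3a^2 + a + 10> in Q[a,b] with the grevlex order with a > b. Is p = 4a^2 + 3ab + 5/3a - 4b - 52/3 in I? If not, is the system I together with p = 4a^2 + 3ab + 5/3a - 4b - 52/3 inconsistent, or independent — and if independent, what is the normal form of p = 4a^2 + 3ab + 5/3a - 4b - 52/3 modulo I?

4a^2 + 3ab + 5/3a - 4b - 52/3 lies in I (it reduces to 0).

First compute the reduced Gröbner basis of I by Buchberger's algorithm.
f_1 = -6a^2 + 2a - b + 19, LT = a^2.
f_2 = -3a^2 + a + 10, LT = a^2.

S(f_1,f_2): lcm = a^2. S = 1/6b + 1/6.
  leading term b: no divisor's leading term divides it; move 1/6b to the remainder.
  leading term 1: no divisor's leading term divides it; move 1/6 to the remainder.
  remainder 1/6b + 1/6 ≠ 0; add h_3 = 1/6b + 1/6 to the basis.

S(f_1,h_3): leading monomials are coprime, so the S-polynomial reduces to 0 (Buchberger's first criterion).
S(f_2,h_3): leading monomials are coprime, so the S-polynomial reduces to 0 (Buchberger's first criterion).
Every S-polynomial of the final basis reduces to 0, so we have a Gröbner basis.
Inter-reduce: drop elements whose leading term is divisible by another's, tail-reduce, and make monic.
Reduced Gröbner basis: {a^2 - 1/3a - 10/3, b + 1}.
Label its elements g_1 = a^2 - 1/3a - 10/3, g_2 = b + 1.

Reduce p = 4a^2 + 3ab + 5/3a - 4b - 52/3 modulo G:
  leading term a^2: subtract (4)·g_1 from 4a^2 + 3ab + 5/3a - 4b - 52/3 → 3ab + 3a - 4b - 4
  leading term ab: subtract (3a)·g_2 from 3ab + 3a - 4b - 4 → -4b - 4
  leading term b: subtract (-4)·g_2 from -4b - 4 → 0
  normal form = 0.
Since the normal form is 0, p ∈ I.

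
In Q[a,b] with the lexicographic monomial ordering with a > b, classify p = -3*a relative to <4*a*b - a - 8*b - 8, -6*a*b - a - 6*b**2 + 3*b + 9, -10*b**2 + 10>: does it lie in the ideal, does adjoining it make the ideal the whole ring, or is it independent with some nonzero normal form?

-3*a lies in I (it reduces to 0).

First compute the reduced Gröbner basis of I by Buchberger's algorithm.
f_1 = 4*a*b - a - 8*b - 8, LT = a*b.
f_2 = -6*a*b - a - 6*b**2 + 3*b + 9, LT = a*b.
f_3 = -10*b**2 + 10, LT = b**2.

S(f_1,f_2): lcm = a*b. S = -5/12*a - b**2 - 3/2*b - 1/2.
  leading term a: no divisor's leading term divides it; move -5/12*a to the remainder.
  leading term b**2: subtract (1/10)·f_3 from -b**2 - 3/2*b - 1/2 → -3/2*b - 3/2
  leading term b: no divisor's leading term divides it; move -3/2*b to the remainder.
  leading term 1: no divisor's leading term divides it; move -3/2 to the remainder.
  remainder -5/12*a - 3/2*b - 3/2 ≠ 0; add h_4 = -5/12*a - 3/2*b - 3/2 to the basis.

S(f_1,f_3): lcm = a*b**2. S = -1/4*a*b + a - 2*b**2 - 2*b.
  leading term a*b: subtract (-1/16)·f_1 from -1/4*a*b + a - 2*b**2 - 2*b → 15/16*a - 2*b**2 - 5/2*b - 1/2
  leading term a: subtract (-9/4)·h_4 from 15/16*a - 2*b**2 - 5/2*b - 1/2 → -2*b**2 - 47/8*b - 31/8
  leading term b**2: subtract (1/5)·f_3 from -2*b**2 - 47/8*b - 31/8 → -47/8*b - 47/8
  leading term b: no divisor's leading term divides it; move -47/8*b to the remainder.
  leading term 1: no divisor's leading term divides it; move -47/8 to the remainder.
  remainder -47/8*b - 47/8 ≠ 0; add h_5 = -47/8*b - 47/8 to the basis.

The other S-polynomials (S(f_2,f_3), S(f_1,h_4), S(f_2,h_4), S(f_3,h_4), S(f_1,h_5), S(f_2,h_5), S(f_3,h_5), S(h_4,h_5)) all reduce to 0 modulo the current basis, so we have a Gröbner basis.
Inter-reduce: drop elements whose leading term is divisible by another's, tail-reduce, and make monic.
Reduced Gröbner basis: {a, b + 1}.
Label its elements g_1 = a, g_2 = b + 1.

Reduce p = -3*a modulo G:
  leading term a: subtract (-3)·g_1 from -3*a → 0
  normal form = 0.
Since the normal form is 0, p ∈ I.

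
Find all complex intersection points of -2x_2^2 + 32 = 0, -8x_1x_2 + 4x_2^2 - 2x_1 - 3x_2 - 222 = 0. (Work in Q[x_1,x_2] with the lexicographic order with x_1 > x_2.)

{(73/15, -4), (-5, 4)}

Compute a lex Gröbner basis by Buchberger's algorithm.
f_1 = -2x_2^2 + 32, LT = x_2^2.
f_2 = -8x_1x_2 - 2x_1 + 4x_2^2 - 3x_2 - 222, LT = x_1x_2.

S(f_1,f_2): lcm = x_1x_2^2. S = -1/4x_1x_2 - 16x_1 + 1/2x_2^3 - 3/8x_2^2 - 111/4x_2.
  leading term x_1x_2: subtract (1/32)·f_2 from -1/4x_1x_2 - 16x_1 + 1/2x_2^3 - 3/8x_2^2 - 111/4x_2 → -255/16x_1 + 1/2x_2^3 - 1/2x_2^2 - 885/32x_2 + 111/16
  leading term x_1: no divisor's leading term divides it; move -255/16x_1 to the remainder.
  leading term x_2^3: subtract (-1/4x_2)·f_1 from 1/2x_2^3 - 1/2x_2^2 - 885/32x_2 + 111/16 → -1/2x_2^2 - 629/32x_2 + 111/16
  leading term x_2^2: subtract (1/4)·f_1 from -1/2x_2^2 - 629/32x_2 + 111/16 → -629/32x_2 - 17/16
  leading term x_2: no divisor's leading term divides it; move -629/32x_2 to the remainder.
  leading term 1: no divisor's leading term divides it; move -17/16 to the remainder.
  remainder -255/16x_1 - 629/32x_2 - 17/16 ≠ 0; add h_3 = -255/16x_1 - 629/32x_2 - 17/16 to the basis.

The other S-polynomials (S(f_1,h_3), S(f_2,h_3)) all reduce to 0 modulo the current basis, so we have a Gröbner basis.
Inter-reduce: drop elements whose leading term is divisible by another's, tail-reduce, and make monic.
Reduced Gröbner basis: {x_1 + 37/30x_2 + 1/15, x_2^2 - 16}.

Since the basis is lex-ordered, x_2^2 - 16 is univariate in x_2. Its roots are {-4, 4}. Back-substituting each root into the other basis elements fixes the other coordinates.
  x_2 = -4: the earlier basis element becomes x_1 - 73/15 = 0, giving x_1 = 73/15 — point (73/15, -4).
  x_2 = 4: the earlier basis element becomes x_1 + 5 = 0, giving x_1 = -5 — point (-5, 4).
Substituting each solution back into the original system confirms all equations vanish.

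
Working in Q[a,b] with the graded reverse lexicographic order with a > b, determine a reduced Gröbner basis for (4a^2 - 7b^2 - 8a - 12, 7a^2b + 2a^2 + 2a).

G = {b^3 + 8/7ab + 2/7b^2 + 24/49a + 12/7b + 24/49, a^2 - 7/4b^2 - 2a - 3}

Buchberger's algorithm terminates because the ascending chain of leading-term ideals stabilizes.

f_1 = 4a^2 - 7b^2 - 8a - 12, LT = a^2.
f_2 = 7a^2b + 2a^2 + 2a, LT = a^2b.

S(f_1,f_2): lcm = a^2b. S = -7/4b^3 - 2/7a^2 - 2ab - 2/7a - 3b.
  leading term b^3: no divisor's leading term divides it; move -7/4b^3 to the remainder.
  leading term a^2: subtract (-1/14)·f_1 from -2/7a^2 - 2ab - 2/7a - 3b → -2ab - 1/2b^2 - 6/7a - 3b - 6/7
  leading term ab: no divisor's leading term divides it; move -2ab to the remainder.
  leading term b^2: no divisor's leading term divides it; move -1/2b^2 to the remainder.
  leading term a: no divisor's leading term divides it; move -6/7a to the remainder.
  leading term b: no divisor's leading term divides it; move -3b to the remainder.
  leading term 1: no divisor's leading term divides it; move -6/7 to the remainder.
  remainder -7/4b^3 - 2ab - 1/2b^2 - 6/7a - 3b - 6/7 ≠ 0; add g_3 = -7/4b^3 - 2ab - 1/2b^2 - 6/7a - 3b - 6/7 to the basis.

The other S-polynomials (S(f_1,g_3), S(f_2,g_3)) all reduce to 0 modulo the current basis, so we have a Gröbner basis.
Inter-reduce: drop elements whose leading term is divisible by another's, tail-reduce, and make monic.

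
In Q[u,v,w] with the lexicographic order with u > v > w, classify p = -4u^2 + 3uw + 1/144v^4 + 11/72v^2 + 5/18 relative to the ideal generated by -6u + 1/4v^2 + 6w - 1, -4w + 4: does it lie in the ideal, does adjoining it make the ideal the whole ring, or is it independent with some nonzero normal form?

First compute the reduced Gröbner basis of I by Buchberger's algorithm.
f_1 = -6u + 1/4v^2 + 6w - 1, LT = u.
f_2 = -4w + 4, LT = w.

The S-polynomials (S(f_1,f_2)) all reduce to 0 modulo the current basis, so we have a Gröbner basis.
Inter-reduce: drop elements whose leading term is divisible by another's, tail-reduce, and make monic.
Reduced Gröbner basis: {u - 1/24v^2 - 5/6, w - 1}.
Label its elements g_1 = u - 1/24v^2 - 5/6, g_2 = w - 1.

Reduce p = -4u^2 + 3uw + 1/144v^4 + 11/72v^2 + 5/18 modulo G:
  leading term u^2: subtract (-4u)·g_1 from -4u^2 + 3uw + 1/144v^4 + 11/72v^2 + 5/18 → -1/6uv^2 + 3uw - 10/3u + 1/144v^4 + 11/72v^2 + 5/18
  leading term uv^2: subtract (-1/6v^2)·g_1 from -1/6uv^2 + 3uw - 10/3u + 1/144v^4 + 11/72v^2 + 5/18 → 3uw - 10/3u + 1/72v^2 + 5/18
  leading term uw: subtract (3w)·g_1 from 3uw - 10/3u + 1/72v^2 + 5/18 → -10/3u + 1/8v^2w + 1/72v^2 + 5/2w + 5/18
  leading term u: subtract (-10/3)·g_1 from -10/3u + 1/8v^2w + 1/72v^2 + 5/2w + 5/18 → 1/8v^2w - 1/8v^2 + 5/2w - 5/2
  leading term v^2w: subtract (1/8v^2)·g_2 from 1/8v^2w - 1/8v^2 + 5/2w - 5/2 → 5/2w - 5/2
  leading term w: subtract (5/2)·g_2 from 5/2w - 5/2 → 0
  normal form = 0.
Since the normal form is 0, p ∈ I.

The remainder on division by a Gröbner basis is unique — it is the normal form.

-4u^2 + 3uw + 1/144v^4 + 11/72v^2 + 5/18 lies in I (it reduces to 0).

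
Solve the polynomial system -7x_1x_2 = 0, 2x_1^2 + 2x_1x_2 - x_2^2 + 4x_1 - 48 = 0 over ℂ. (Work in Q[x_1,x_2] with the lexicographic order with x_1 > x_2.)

Compute a lex Gröbner basis by Buchberger's algorithm.
f_1 = -7x_1x_2, LT = x_1x_2.
f_2 = 2x_1^2 + 2x_1x_2 + 4x_1 - x_2^2 - 48, LT = x_1^2.

S(f_1,f_2): lcm = x_1^2x_2. S = -x_1x_2^2 - 2x_1x_2 + 1/2x_2^3 + 24x_2.
  leading term x_1x_2^2: subtract (1/7x_2)·f_1 from -x_1x_2^2 - 2x_1x_2 + 1/2x_2^3 + 24x_2 → -2x_1x_2 + 1/2x_2^3 + 24x_2
  leading term x_1x_2: subtract (2/7)·f_1 from -2x_1x_2 + 1/2x_2^3 + 24x_2 → 1/2x_2^3 + 24x_2
  leading term x_2^3: no divisor's leading term divides it; move 1/2x_2^3 to the remainder.
  leading term x_2: no divisor's leading term divides it; move 24x_2 to the remainder.
  remainder 1/2x_2^3 + 24x_2 ≠ 0; add h_3 = 1/2x_2^3 + 24x_2 to the basis.

S(f_1,h_3): lcm = x_1x_2^3. S = -48x_1x_2.
  leading term x_1x_2: subtract (48/7)·f_1 from -48x_1x_2 → 0
  remainder 0.

S(f_2,h_3): leading monomials are coprime, so the S-polynomial reduces to 0 (Buchberger's first criterion).
Every S-polynomial of the final basis reduces to 0, so we have a Gröbner basis.
Inter-reduce: drop elements whose leading term is divisible by another's, tail-reduce, and make monic.
Reduced Gröbner basis: {x_1^2 + 2x_1 - 1/2x_2^2 - 24, x_1x_2, x_2^3 + 48x_2}.

Elimination: the polynomial x_2^3 + 48x_2 lies in the elimination ideal for x_2, so x_2 ∈ {0, -4*sqrt(3)*I, 4*sqrt(3)*I}. For each such x_2, the remaining basis elements (now univariate) give the rest of the solution.
  x_2 = 0: the earlier basis element becomes x_1^2 + 2x_1 - 24 = 0, giving x_1 = -6, 4 — points (-6, 0), (4, 0).
  x_2 = -4*sqrt(3)*I: the earlier basis elements become x_1^2 + 2x_1 = 0; -4*sqrt(3)*I*x_1 = 0, giving x_1 = 0 — point (0, -4*sqrt(3)*I).
  x_2 = 4*sqrt(3)*I: the earlier basis elements become x_1^2 + 2x_1 = 0; 4*sqrt(3)*I*x_1 = 0, giving x_1 = 0 — point (0, 4*sqrt(3)*I).

{(-6, 0), (4, 0), (0, -4*sqrt(3)*I), (0, 4*sqrt(3)*I)}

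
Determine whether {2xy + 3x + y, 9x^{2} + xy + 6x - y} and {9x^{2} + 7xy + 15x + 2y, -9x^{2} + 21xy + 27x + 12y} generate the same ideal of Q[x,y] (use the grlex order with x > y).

For a fixed monomial order, each ideal has a unique reduced Gröbner basis; comparing bases decides equality.
Buchberger on the first generating set:
f_1 = 2xy + 3x + y, LT = xy.
f_2 = 9x^{2} + xy + 6x - y, LT = x^{2}.

S(f_1,f_2): lcm = x^{2}y. S = -\tfrac{1}{9}xy^{2} + \tfrac{3}{2}x^{2} - \tfrac{1}{6}xy + \tfrac{1}{9}y^{2}.
  reduce S modulo (f_1, f_2):
  remainder \tfrac{1}{6}y^{2} - \tfrac{3}{4}x + \tfrac{1}{4}y ≠ 0; add g_3 = \tfrac{1}{6}y^{2} - \tfrac{3}{4}x + \tfrac{1}{4}y to the basis.

The other S-polynomials (S(f_1,g_3), S(f_2,g_3)) all reduce to 0 modulo the current basis, so we have a Gröbner basis.
Inter-reduce: drop elements whose leading term is divisible by another's, tail-reduce, and make monic.
Reduced Gröbner basis: {x^{2} + \tfrac{1}{2}x - \tfrac{1}{6}y, xy + \tfrac{3}{2}x + \tfrac{1}{2}y, y^{2} - \tfrac{9}{2}x + \tfrac{3}{2}y}.

Buchberger on the second generating set:
h_1 = 9x^{2} + 7xy + 15x + 2y, LT = x^{2}.
h_2 = -9x^{2} + 21xy + 27x + 12y, LT = x^{2}.

S(h_1,h_2): lcm = x^{2}. S = \tfrac{28}{9}xy + \tfrac{14}{3}x + \tfrac{14}{9}y.
  reduce S modulo (h_1, h_2):
  remainder \tfrac{28}{9}xy + \tfrac{14}{3}x + \tfrac{14}{9}y ≠ 0; add k_3 = \tfrac{28}{9}xy + \tfrac{14}{3}x + \tfrac{14}{9}y to the basis.

S(h_1,k_3): lcm = x^{2}y. S = \tfrac{7}{9}xy^{2} - \tfrac{3}{2}x^{2} + \tfrac{7}{6}xy + \tfrac{2}{9}y^{2}.
  reduce S modulo (h_1, h_2, k_3):
  remainder -\tfrac{1}{6}y^{2} + \tfrac{3}{4}x - \tfrac{1}{4}y ≠ 0; add k_4 = -\tfrac{1}{6}y^{2} + \tfrac{3}{4}x - \tfrac{1}{4}y to the basis.

The other S-polynomials (S(h_2,k_3), S(h_1,k_4), S(h_2,k_4), S(k_3,k_4)) all reduce to 0 modulo the current basis, so we have a Gröbner basis.
Inter-reduce: drop elements whose leading term is divisible by another's, tail-reduce, and make monic.
Reduced Gröbner basis: {x^{2} + \tfrac{1}{2}x - \tfrac{1}{6}y, xy + \tfrac{3}{2}x + \tfrac{1}{2}y, y^{2} - \tfrac{9}{2}x + \tfrac{3}{2}y}.

The two bases agree; hence the ideals are identical.
The same test decides containment: I ⊆ J iff every generator of I reduces to 0 modulo a Gröbner basis of J.

Yes, the ideals are equal.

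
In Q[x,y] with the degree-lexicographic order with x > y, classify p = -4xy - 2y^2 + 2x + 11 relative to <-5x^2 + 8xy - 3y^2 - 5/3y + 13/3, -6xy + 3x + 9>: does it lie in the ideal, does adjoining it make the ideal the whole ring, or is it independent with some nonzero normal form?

Adjoining -4xy - 2y^2 + 2x + 11 makes the ideal the whole ring: the system is inconsistent.

First compute the reduced Gröbner basis of I by Buchberger's algorithm.
f_1 = -5x^2 + 8xy - 3y^2 - 5/3y + 13/3, LT = x^2.
f_2 = -6xy + 3x + 9, LT = xy.

S(f_1,f_2): lcm = x^2y. S = -8/5xy^2 + 3/5y^3 + 1/2x^2 + 1/3y^2 + 3/2x - 13/15y.
  leading term xy^2: subtract (4/15y)·f_2 from -8/5xy^2 + 3/5y^3 + 1/2x^2 + 1/3y^2 + 3/2x - 13/15y → 3/5y^3 + 1/2x^2 - 4/5xy + 1/3y^2 + 3/2x - 49/15y
  leading term y^3: no divisor's leading term divides it; move 3/5y^3 to the remainder.
  leading term x^2: subtract (-1/10)·f_1 from 1/2x^2 - 4/5xy + 1/3y^2 + 3/2x - 49/15y → 1/30y^2 + 3/2x - 103/30y + 13/30
  leading term y^2: no divisor's leading term divides it; move 1/30y^2 to the remainder.
  leading term x: no divisor's leading term divides it; move 3/2x to the remainder.
  leading term y: no divisor's leading term divides it; move -103/30y to the remainder.
  leading term 1: no divisor's leading term divides it; move 13/30 to the remainder.
  remainder 3/5y^3 + 1/30y^2 + 3/2x - 103/30y + 13/30 ≠ 0; add h_3 = 3/5y^3 + 1/30y^2 + 3/2x - 103/30y + 13/30 to the basis.

The other S-polynomials (S(f_1,h_3), S(f_2,h_3)) all reduce to 0 modulo the current basis, so we have a Gröbner basis.
Inter-reduce: drop elements whose leading term is divisible by another's, tail-reduce, and make monic.
Reduced Gröbner basis: {y^3 + 1/18y^2 + 5/2x - 103/18y + 13/18, x^2 + 3/5y^2 - 4/5x + 1/3y - 49/15, xy - 1/2x - 3/2}.
Label its elements g_1 = y^3 + 1/18y^2 + 5/2x - 103/18y + 13/18, g_2 = x^2 + 3/5y^2 - 4/5x + 1/3y - 49/15, g_3 = xy - 1/2x - 3/2.

Reduce p = -4xy - 2y^2 + 2x + 11 modulo G:
  leading term xy: subtract (-4)·g_3 from -4xy - 2y^2 + 2x + 11 → -2y^2 + 5
  leading term y^2: no divisor's leading term divides it; move -2y^2 to the remainder.
  leading term 1: no divisor's leading term divides it; move 5 to the remainder.
  normal form = -2y^2 + 5.
The normal form is nonzero, so p ∉ I. Since p minus its normal form lies in I, I + (p) = I + (r) where r = -2y^2 + 5; decide whether this ideal is the whole ring.
Run Buchberger on G together with r (pairs among the g_i already reduce to 0 since G is a Gröbner basis):
g_1 = y^3 + 1/18y^2 + 5/2x - 103/18y + 13/18, LT = y^3.
g_2 = x^2 + 3/5y^2 - 4/5x + 1/3y - 49/15, LT = x^2.
g_3 = xy - 1/2x - 3/2, LT = xy.
r = -2y^2 + 5, LT = y^2.

S(g_1,r): lcm = y^3. S = 1/18y^2 + 5/2x - 29/9y + 13/18.
  leading term y^2: subtract (-1/36)·r from 1/18y^2 + 5/2x - 29/9y + 13/18 → 5/2x - 29/9y + 31/36
  leading term x: no divisor's leading term divides it; move 5/2x to the remainder.
  leading term y: no divisor's leading term divides it; move -29/9y to the remainder.
  leading term 1: no divisor's leading term divides it; move 31/36 to the remainder.
  remainder 5/2x - 29/9y + 31/36 ≠ 0; add m_5 = 5/2x - 29/9y + 31/36 to the basis.

S(g_3,r): lcm = xy^2. S = -1/2xy + 5/2x - 3/2y.
  leading term xy: subtract (-1/2)·g_3 from -1/2xy + 5/2x - 3/2y → 9/4x - 3/2y - 3/4
  leading term x: subtract (9/10)·m_5 from 9/4x - 3/2y - 3/4 → 7/5y - 61/40
  leading term y: no divisor's leading term divides it; move 7/5y to the remainder.
  leading term 1: no divisor's leading term divides it; move -61/40 to the remainder.
  remainder 7/5y - 61/40 ≠ 0; add m_6 = 7/5y - 61/40 to the basis.

S(g_3,m_5): lcm = xy. S = 58/45y^2 - 1/2x - 31/90y - 3/2.
  leading term y^2: subtract (-29/45)·r from 58/45y^2 - 1/2x - 31/90y - 3/2 → -1/2x - 31/90y + 31/18
  leading term x: subtract (-1/5)·m_5 from -1/2x - 31/90y + 31/18 → -89/90y + 341/180
  leading term y: subtract (-89/126)·m_6 from -89/90y + 341/180 → 1373/1680
  leading term 1: no divisor's leading term divides it; move 1373/1680 to the remainder.
  remainder 1373/1680 ≠ 0; add m_7 = 1373/1680 to the basis.

The other S-polynomials (S(g_1,g_2), S(g_1,g_3), S(g_2,g_3), S(g_2,r), S(g_1,m_5), S(g_2,m_5), S(r,m_5), S(g_1,m_6), S(g_2,m_6), S(g_3,m_6), S(r,m_6), S(m_5,m_6), S(g_1,m_7), S(g_2,m_7), S(g_3,m_7), S(r,m_7), S(m_5,m_7), S(m_6,m_7)) all reduce to 0 modulo the current basis, so we have a Gröbner basis.
Inter-reduce: drop elements whose leading term is divisible by another's, tail-reduce, and make monic.
Reduced Gröbner basis: {1}.
The reduced Gröbner basis of I + (p) is {1}: the ideal is the whole ring, so the enlarged system has no common solution — adjoining p is inconsistent.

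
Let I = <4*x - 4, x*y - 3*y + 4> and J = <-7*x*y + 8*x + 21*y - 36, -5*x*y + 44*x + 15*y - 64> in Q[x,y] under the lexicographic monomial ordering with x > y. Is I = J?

Yes, the ideals are equal.

Since reduced Gröbner bases are canonical representatives of ideals under a given ordering, it suffices to compute and compare them.
Buchberger on the first generating set:
f_1 = 4*x - 4, LT = x.
f_2 = x*y - 3*y + 4, LT = x*y.

S(f_1,f_2): lcm = x*y. S = 2*y - 4.
  leading term y: no divisor's leading term divides it; move 2*y to the remainder.
  leading term 1: no divisor's leading term divides it; move -4 to the remainder.
  remainder 2*y - 4 ≠ 0; add g_3 = 2*y - 4 to the basis.

The other S-polynomials (S(f_1,g_3), S(f_2,g_3)) all reduce to 0 modulo the current basis, so we have a Gröbner basis.
Inter-reduce: drop elements whose leading term is divisible by another's, tail-reduce, and make monic.
Reduced Gröbner basis: {x - 1, y - 2}.

Buchberger on the second generating set:
h_1 = -7*x*y + 8*x + 21*y - 36, LT = x*y.
h_2 = -5*x*y + 44*x + 15*y - 64, LT = x*y.

S(h_1,h_2): lcm = x*y. S = 268/35*x - 268/35.
  leading term x: no divisor's leading term divides it; move 268/35*x to the remainder.
  leading term 1: no divisor's leading term divides it; move -268/35 to the remainder.
  remainder 268/35*x - 268/35 ≠ 0; add k_3 = 268/35*x - 268/35 to the basis.

S(h_1,k_3): lcm = x*y. S = -8/7*x - 2*y + 36/7.
  leading term x: subtract (-10/67)·k_3 from -8/7*x - 2*y + 36/7 → -2*y + 4
  leading term y: no divisor's leading term divides it; move -2*y to the remainder.
  leading term 1: no divisor's leading term divides it; move 4 to the remainder.
  remainder -2*y + 4 ≠ 0; add k_4 = -2*y + 4 to the basis.

The other S-polynomials (S(h_2,k_3), S(h_1,k_4), S(h_2,k_4), S(k_3,k_4)) all reduce to 0 modulo the current basis, so we have a Gröbner basis.
Inter-reduce: drop elements whose leading term is divisible by another's, tail-reduce, and make monic.
Reduced Gröbner basis: {x - 1, y - 2}.

These coincide, so the ideals are equal.
The choice of monomial ordering does not affect the verdict — as long as both bases are computed under the same ordering, their equality decides ideal equality.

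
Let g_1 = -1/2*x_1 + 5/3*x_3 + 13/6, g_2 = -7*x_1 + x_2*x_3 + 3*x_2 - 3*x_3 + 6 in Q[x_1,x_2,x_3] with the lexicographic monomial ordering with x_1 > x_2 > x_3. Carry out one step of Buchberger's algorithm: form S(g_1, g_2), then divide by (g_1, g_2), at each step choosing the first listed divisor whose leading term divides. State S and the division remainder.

S(g_1, g_2) = 1/7*x_2*x_3 + 3/7*x_2 - 79/21*x_3 - 73/21; remainder on division = 1/7*x_2*x_3 + 3/7*x_2 - 79/21*x_3 - 73/21.

lcm(LM(g_1), LM(g_2)) = x_1.
S = (lcm/LT(g_1))·g_1 − (lcm/LT(g_2))·g_2 = 1/7*x_2*x_3 + 3/7*x_2 - 79/21*x_3 - 73/21.
Reduce S modulo (g_1, g_2) in that order:
  leading term x_2*x_3: no divisor's leading term divides it; move 1/7*x_2*x_3 to the remainder.
  leading term x_2: no divisor's leading term divides it; move 3/7*x_2 to the remainder.
  leading term x_3: no divisor's leading term divides it; move -79/21*x_3 to the remainder.
  leading term 1: no divisor's leading term divides it; move -73/21 to the remainder.
The remainder 1/7*x_2*x_3 + 3/7*x_2 - 79/21*x_3 - 73/21 is nonzero, so it would be added as the next basis element.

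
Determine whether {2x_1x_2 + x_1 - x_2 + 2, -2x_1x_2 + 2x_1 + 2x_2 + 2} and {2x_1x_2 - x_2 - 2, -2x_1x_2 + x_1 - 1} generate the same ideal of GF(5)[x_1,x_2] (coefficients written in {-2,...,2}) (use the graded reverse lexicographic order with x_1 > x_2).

No, the ideals differ.

Since reduced Gröbner bases are canonical representatives of ideals under a given ordering, it suffices to compute and compare them.
Buchberger on the first generating set:
f_1 = 2x_1x_2 + x_1 - x_2 + 2, LT = x_1x_2.
f_2 = -2x_1x_2 + 2x_1 + 2x_2 + 2, LT = x_1x_2.

S(f_1,f_2): lcm = x_1x_2. S = -x_1 - 2x_2 + 2.
  leading term x_1: no divisor's leading term divides it; move -x_1 to the remainder.
  leading term x_2: no divisor's leading term divides it; move -2x_2 to the remainder.
  leading term 1: no divisor's leading term divides it; move 2 to the remainder.
  remainder -x_1 - 2x_2 + 2 ≠ 0; add g_3 = -x_1 - 2x_2 + 2 to the basis.

S(f_1,g_3): lcm = x_1x_2. S = -2x_2^2 - 2x_1 - x_2 + 1.
  leading term x_2^2: no divisor's leading term divides it; move -2x_2^2 to the remainder.
  leading term x_1: subtract (2)·g_3 from -2x_1 - x_2 + 1 → -2x_2 + 2
  leading term x_2: no divisor's leading term divides it; move -2x_2 to the remainder.
  leading term 1: no divisor's leading term divides it; move 2 to the remainder.
  remainder -2x_2^2 - 2x_2 + 2 ≠ 0; add g_4 = -2x_2^2 - 2x_2 + 2 to the basis.

The other S-polynomials (S(f_2,g_3), S(f_1,g_4), S(f_2,g_4), S(g_3,g_4)) all reduce to 0 modulo the current basis, so we have a Gröbner basis.
Inter-reduce: drop elements whose leading term is divisible by another's, tail-reduce, and make monic.
Reduced Gröbner basis: {x_2^2 + x_2 - 1, x_1 + 2x_2 - 2}.

Buchberger on the second generating set:
h_1 = 2x_1x_2 - x_2 - 2, LT = x_1x_2.
h_2 = -2x_1x_2 + x_1 - 1, LT = x_1x_2.

S(h_1,h_2): lcm = x_1x_2. S = -2x_1 + 2x_2 + 1.
  leading term x_1: no divisor's leading term divides it; move -2x_1 to the remainder.
  leading term x_2: no divisor's leading term divides it; move 2x_2 to the remainder.
  leading term 1: no divisor's leading term divides it; move 1 to the remainder.
  remainder -2x_1 + 2x_2 + 1 ≠ 0; add k_3 = -2x_1 + 2x_2 + 1 to the basis.

S(h_1,k_3): lcm = x_1x_2. S = x_2^2 - 1.
  leading term x_2^2: no divisor's leading term divides it; move x_2^2 to the remainder.
  leading term 1: no divisor's leading term divides it; move -1 to the remainder.
  remainder x_2^2 - 1 ≠ 0; add k_4 = x_2^2 - 1 to the basis.

The other S-polynomials (S(h_2,k_3), S(h_1,k_4), S(h_2,k_4), S(k_3,k_4)) all reduce to 0 modulo the current basis, so we have a Gröbner basis.
Inter-reduce: drop elements whose leading term is divisible by another's, tail-reduce, and make monic.
Reduced Gröbner basis: {x_2^2 - 1, x_1 - x_2 + 2}.

The bases are distinct; the ideals are different.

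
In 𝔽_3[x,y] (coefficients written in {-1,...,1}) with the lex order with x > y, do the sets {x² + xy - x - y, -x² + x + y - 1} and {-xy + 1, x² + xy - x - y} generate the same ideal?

Yes, the ideals are equal.

Since reduced Gröbner bases are canonical representatives of ideals under a given ordering, it suffices to compute and compare them.
Buchberger on the first generating set:
f_1 = x² + xy - x - y, LT = x².
f_2 = -x² + x + y - 1, LT = x².

S(f_1,f_2): lcm = x². S = xy - 1.
  leading term xy: no divisor's leading term divides it; move xy to the remainder.
  leading term 1: no divisor's leading term divides it; move -1 to the remainder.
  remainder xy - 1 ≠ 0; add g_3 = xy - 1 to the basis.

S(f_1,g_3): lcm = x²y. S = xy² - xy + x - y².
  leading term xy²: subtract (y)·g_3 from xy² - xy + x - y² → -xy + x - y² + y
  leading term xy: subtract (-1)·g_3 from -xy + x - y² + y → x - y² + y - 1
  leading term x: no divisor's leading term divides it; move x to the remainder.
  leading term y²: no divisor's leading term divides it; move -y² to the remainder.
  leading term y: no divisor's leading term divides it; move y to the remainder.
  leading term 1: no divisor's leading term divides it; move -1 to the remainder.
  remainder x - y² + y - 1 ≠ 0; add g_4 = x - y² + y - 1 to the basis.

S(g_3,g_4): lcm = xy. S = y³ - y² + y - 1.
  leading term y³: no divisor's leading term divides it; move y³ to the remainder.
  leading term y²: no divisor's leading term divides it; move -y² to the remainder.
  leading term y: no divisor's leading term divides it; move y to the remainder.
  leading term 1: no divisor's leading term divides it; move -1 to the remainder.
  remainder y³ - y² + y - 1 ≠ 0; add g_5 = y³ - y² + y - 1 to the basis.

The other S-polynomials (S(f_2,g_3), S(f_1,g_4), S(f_2,g_4), S(f_1,g_5), S(f_2,g_5), S(g_3,g_5), S(g_4,g_5)) all reduce to 0 modulo the current basis, so we have a Gröbner basis.
Inter-reduce: drop elements whose leading term is divisible by another's, tail-reduce, and make monic.
Reduced Gröbner basis: {x - y² + y - 1, y³ - y² + y - 1}.

Buchberger on the second generating set:
h_1 = -xy + 1, LT = xy.
h_2 = x² + xy - x - y, LT = x².

S(h_1,h_2): lcm = x²y. S = -xy² + xy - x + y².
  leading term xy²: subtract (y)·h_1 from -xy² + xy - x + y² → xy - x + y² - y
  leading term xy: subtract (-1)·h_1 from xy - x + y² - y → -x + y² - y + 1
  leading term x: no divisor's leading term divides it; move -x to the remainder.
  leading term y²: no divisor's leading term divides it; move y² to the remainder.
  leading term y: no divisor's leading term divides it; move -y to the remainder.
  leading term 1: no divisor's leading term divides it; move 1 to the remainder.
  remainder -x + y² - y + 1 ≠ 0; add k_3 = -x + y² - y + 1 to the basis.

S(h_1,k_3): lcm = xy. S = y³ - y² + y - 1.
  leading term y³: no divisor's leading term divides it; move y³ to the remainder.
  leading term y²: no divisor's leading term divides it; move -y² to the remainder.
  leading term y: no divisor's leading term divides it; move y to the remainder.
  leading term 1: no divisor's leading term divides it; move -1 to the remainder.
  remainder y³ - y² + y - 1 ≠ 0; add k_4 = y³ - y² + y - 1 to the basis.

The other S-polynomials (S(h_2,k_3), S(h_1,k_4), S(h_2,k_4), S(k_3,k_4)) all reduce to 0 modulo the current basis, so we have a Gröbner basis.
Inter-reduce: drop elements whose leading term is divisible by another's, tail-reduce, and make monic.
Reduced Gröbner basis: {x - y² + y - 1, y³ - y² + y - 1}.

The two bases agree; hence the ideals are identical.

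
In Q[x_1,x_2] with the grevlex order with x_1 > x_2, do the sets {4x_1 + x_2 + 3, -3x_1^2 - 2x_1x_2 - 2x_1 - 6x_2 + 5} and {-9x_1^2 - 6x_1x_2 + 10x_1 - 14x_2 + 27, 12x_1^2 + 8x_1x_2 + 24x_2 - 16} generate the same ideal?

No, the ideals differ.

Since reduced Gröbner bases are canonical representatives of ideals under a given ordering, it suffices to compute and compare them.
Buchberger on the first generating set:
f_1 = 4x_1 + x_2 + 3, LT = x_1.
f_2 = -3x_1^2 - 2x_1x_2 - 2x_1 - 6x_2 + 5, LT = x_1^2.

S(f_1,f_2): lcm = x_1^2. S = -5/12x_1x_2 + 1/12x_1 - 2x_2 + 5/3.
  reduce S modulo (f_1, f_2):
  remainder 5/48x_2^2 - 41/24x_2 + 77/48 ≠ 0; add g_3 = 5/48x_2^2 - 41/24x_2 + 77/48 to the basis.

The other S-polynomials (S(f_1,g_3), S(f_2,g_3)) all reduce to 0 modulo the current basis, so we have a Gröbner basis.
Inter-reduce: drop elements whose leading term is divisible by another's, tail-reduce, and make monic.
Reduced Gröbner basis: {x_2^2 - 82/5x_2 + 77/5, x_1 + 1/4x_2 + 3/4}.

Buchberger on the second generating set:
h_1 = -9x_1^2 - 6x_1x_2 + 10x_1 - 14x_2 + 27, LT = x_1^2.
h_2 = 12x_1^2 + 8x_1x_2 + 24x_2 - 16, LT = x_1^2.

S(h_1,h_2): lcm = x_1^2. S = -10/9x_1 - 4/9x_2 - 5/3.
  reduce S modulo (h_1, h_2):
  remainder -10/9x_1 - 4/9x_2 - 5/3 ≠ 0; add k_3 = -10/9x_1 - 4/9x_2 - 5/3 to the basis.

S(h_1,k_3): lcm = x_1^2. S = 4/15x_1x_2 - 47/18x_1 + 14/9x_2 - 3.
  reduce S modulo (h_1, h_2, k_3):
  remainder -8/75x_2^2 + 11/5x_2 + 11/12 ≠ 0; add k_4 = -8/75x_2^2 + 11/5x_2 + 11/12 to the basis.

The other S-polynomials (S(h_2,k_3), S(h_1,k_4), S(h_2,k_4), S(k_3,k_4)) all reduce to 0 modulo the current basis, so we have a Gröbner basis.
Inter-reduce: drop elements whose leading term is divisible by another's, tail-reduce, and make monic.
Reduced Gröbner basis: {x_2^2 - 165/8x_2 - 275/32, x_1 + 2/5x_2 + 3/2}.

These differ, so the ideals are not equal.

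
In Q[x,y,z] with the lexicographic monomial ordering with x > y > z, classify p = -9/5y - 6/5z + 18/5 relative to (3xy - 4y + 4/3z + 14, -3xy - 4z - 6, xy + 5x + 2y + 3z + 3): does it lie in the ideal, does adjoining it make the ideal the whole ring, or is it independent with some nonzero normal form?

First compute the reduced Gröbner basis of I by Buchberger's algorithm.
f_1 = 3xy - 4y + 4/3z + 14, LT = xy.
f_2 = -3xy - 4z - 6, LT = xy.
f_3 = xy + 5x + 2y + 3z + 3, LT = xy.

S(f_1,f_2): lcm = xy. S = -4/3y - 8/9z + 8/3.
  leading term y: no divisor's leading term divides it; move -4/3y to the remainder.
  leading term z: no divisor's leading term divides it; move -8/9z to the remainder.
  leading term 1: no divisor's leading term divides it; move 8/3 to the remainder.
  remainder -4/3y - 8/9z + 8/3 ≠ 0; add h_4 = -4/3y - 8/9z + 8/3 to the basis.

S(f_1,f_3): lcm = xy. S = -5x - 10/3y - 23/9z + 5/3.
  leading term x: no divisor's leading term divides it; move -5x to the remainder.
  leading term y: subtract (5/2)·h_4 from -10/3y - 23/9z + 5/3 → -1/3z - 5
  leading term z: no divisor's leading term divides it; move -1/3z to the remainder.
  leading term 1: no divisor's leading term divides it; move -5 to the remainder.
  remainder -5x - 1/3z - 5 ≠ 0; add h_5 = -5x - 1/3z - 5 to the basis.

S(f_1,h_4): lcm = xy. S = -2/3xz + 2x - 4/3y + 4/9z + 14/3.
  leading term xz: subtract (2/15z)·h_5 from -2/3xz + 2x - 4/3y + 4/9z + 14/3 → 2x - 4/3y + 2/45z^2 + 10/9z + 14/3
  leading term x: subtract (-2/5)·h_5 from 2x - 4/3y + 2/45z^2 + 10/9z + 14/3 → -4/3y + 2/45z^2 + 44/45z + 8/3
  leading term y: subtract (1)·h_4 from -4/3y + 2/45z^2 + 44/45z + 8/3 → 2/45z^2 + 28/15z
  leading term z^2: no divisor's leading term divides it; move 2/45z^2 to the remainder.
  leading term z: no divisor's leading term divides it; move 28/15z to the remainder.
  remainder 2/45z^2 + 28/15z ≠ 0; add h_6 = 2/45z^2 + 28/15z to the basis.

The other S-polynomials (S(f_2,f_3), S(f_2,h_4), S(f_3,h_4), S(f_1,h_5), S(f_2,h_5), S(f_3,h_5), S(h_4,h_5), S(f_1,h_6), S(f_2,h_6), S(f_3,h_6), S(h_4,h_6), S(h_5,h_6)) all reduce to 0 modulo the current basis, so we have a Gröbner basis.
Inter-reduce: drop elements whose leading term is divisible by another's, tail-reduce, and make monic.
Reduced Gröbner basis: {x + 1/15z + 1, y + 2/3z - 2, z^2 + 42z}.
Label its elements g_1 = x + 1/15z + 1, g_2 = y + 2/3z - 2, g_3 = z^2 + 42z.

Reduce p = -9/5y - 6/5z + 18/5 modulo G:
  leading term y: subtract (-9/5)·g_2 from -9/5y - 6/5z + 18/5 → 0
  normal form = 0.
Since the normal form is 0, p ∈ I.

-9/5y - 6/5z + 18/5 lies in I (it reduces to 0).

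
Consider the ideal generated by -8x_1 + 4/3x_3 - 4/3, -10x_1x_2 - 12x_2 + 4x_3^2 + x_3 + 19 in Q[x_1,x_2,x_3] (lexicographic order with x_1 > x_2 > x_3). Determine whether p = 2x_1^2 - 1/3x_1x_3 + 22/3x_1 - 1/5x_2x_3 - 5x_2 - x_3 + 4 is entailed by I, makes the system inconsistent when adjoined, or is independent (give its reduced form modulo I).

First compute the reduced Gröbner basis of I by Buchberger's algorithm.
f_1 = -8x_1 + 4/3x_3 - 4/3, LT = x_1.
f_2 = -10x_1x_2 - 12x_2 + 4x_3^2 + x_3 + 19, LT = x_1x_2.

S(f_1,f_2): lcm = x_1x_2. S = -1/6x_2x_3 - 31/30x_2 + 2/5x_3^2 + 1/10x_3 + 19/10.
  leading term x_2x_3: no divisor's leading term divides it; move -1/6x_2x_3 to the remainder.
  leading term x_2: no divisor's leading term divides it; move -31/30x_2 to the remainder.
  leading term x_3^2: no divisor's leading term divides it; move 2/5x_3^2 to the remainder.
  leading term x_3: no divisor's leading term divides it; move 1/10x_3 to the remainder.
  leading term 1: no divisor's leading term divides it; move 19/10 to the remainder.
  remainder -1/6x_2x_3 - 31/30x_2 + 2/5x_3^2 + 1/10x_3 + 19/10 ≠ 0; add h_3 = -1/6x_2x_3 - 31/30x_2 + 2/5x_3^2 + 1/10x_3 + 19/10 to the basis.

The other S-polynomials (S(f_1,h_3), S(f_2,h_3)) all reduce to 0 modulo the current basis, so we have a Gröbner basis.
Inter-reduce: drop elements whose leading term is divisible by another's, tail-reduce, and make monic.
Reduced Gröbner basis: {x_1 - 1/6x_3 + 1/6, x_2x_3 + 31/5x_2 - 12/5x_3^2 - 3/5x_3 - 57/5}.
Label its elements g_1 = x_1 - 1/6x_3 + 1/6, g_2 = x_2x_3 + 31/5x_2 - 12/5x_3^2 - 3/5x_3 - 57/5.

Reduce p = 2x_1^2 - 1/3x_1x_3 + 22/3x_1 - 1/5x_2x_3 - 5x_2 - x_3 + 4 modulo G:
  leading term x_1^2: subtract (2x_1)·g_1 from 2x_1^2 - 1/3x_1x_3 + 22/3x_1 - 1/5x_2x_3 - 5x_2 - x_3 + 4 → 7x_1 - 1/5x_2x_3 - 5x_2 - x_3 + 4
  leading term x_1: subtract (7)·g_1 from 7x_1 - 1/5x_2x_3 - 5x_2 - x_3 + 4 → -1/5x_2x_3 - 5x_2 + 1/6x_3 + 17/6
  leading term x_2x_3: subtract (-1/5)·g_2 from -1/5x_2x_3 - 5x_2 + 1/6x_3 + 17/6 → -94/25x_2 - 12/25x_3^2 + 7/150x_3 + 83/150
  leading term x_2: no divisor's leading term divides it; move -94/25x_2 to the remainder.
  leading term x_3^2: no divisor's leading term divides it; move -12/25x_3^2 to the remainder.
  leading term x_3: no divisor's leading term divides it; move 7/150x_3 to the remainder.
  leading term 1: no divisor's leading term divides it; move 83/150 to the remainder.
  normal form = -94/25x_2 - 12/25x_3^2 + 7/150x_3 + 83/150.
The normal form is nonzero, so p ∉ I. Since p minus its normal form lies in I, I + (p) = I + (r) where r = -94/25x_2 - 12/25x_3^2 + 7/150x_3 + 83/150; decide whether this ideal is the whole ring.
Run Buchberger on G together with r (pairs among the g_i already reduce to 0 since G is a Gröbner basis):
g_1 = x_1 - 1/6x_3 + 1/6, LT = x_1.
g_2 = x_2x_3 + 31/5x_2 - 12/5x_3^2 - 3/5x_3 - 57/5, LT = x_2x_3.
r = -94/25x_2 - 12/25x_3^2 + 7/150x_3 + 83/150, LT = x_2.

S(g_2,r): lcm = x_2x_3. S = 31/5x_2 - 6/47x_3^3 - 6733/2820x_3^2 - 1277/2820x_3 - 57/5.
  leading term x_2: subtract (-155/94)·r from 31/5x_2 - 6/47x_3^3 - 6733/2820x_3^2 - 1277/2820x_3 - 57/5 → -6/47x_3^3 - 1793/564x_3^2 - 53/141x_3 - 5915/564
  leading term x_3^3: no divisor's leading term divides it; move -6/47x_3^3 to the remainder.
  leading term x_3^2: no divisor's leading term divides it; move -1793/564x_3^2 to the remainder.
  leading term x_3: no divisor's leading term divides it; move -53/141x_3 to the remainder.
  leading term 1: no divisor's leading term divides it; move -5915/564 to the remainder.
  remainder -6/47x_3^3 - 1793/564x_3^2 - 53/141x_3 - 5915/564 ≠ 0; add m_4 = -6/47x_3^3 - 1793/564x_3^2 - 53/141x_3 - 5915/564 to the basis.

The other S-polynomials (S(g_1,g_2), S(g_1,r), S(g_1,m_4), S(g_2,m_4), S(r,m_4)) all reduce to 0 modulo the current basis, so we have a Gröbner basis.
Inter-reduce: drop elements whose leading term is divisible by another's, tail-reduce, and make monic.
Reduced Gröbner basis: {x_1 - 1/6x_3 + 1/6, x_2 + 6/47x_3^2 - 7/564x_3 - 83/564, x_3^3 + 1793/72x_3^2 + 53/18x_3 + 5915/72}.
The reduced Gröbner basis of I + (p) is {x_1 - 1/6x_3 + 1/6, x_2 + 6/47x_3^2 - 7/564x_3 - 83/564, x_3^3 + 1793/72x_3^2 + 53/18x_3 + 5915/72} ≠ {1}, a proper ideal, so the enlarged system stays consistent: p is independent of I, with normal form -94/25x_2 - 12/25x_3^2 + 7/150x_3 + 83/150.

The remainder on division by a Gröbner basis is unique — it is the normal form.

2x_1^2 - 1/3x_1x_3 + 22/3x_1 - 1/5x_2x_3 - 5x_2 - x_3 + 4 is independent of I; its normal form modulo I is -94/25x_2 - 12/25x_3^2 + 7/150x_3 + 83/150.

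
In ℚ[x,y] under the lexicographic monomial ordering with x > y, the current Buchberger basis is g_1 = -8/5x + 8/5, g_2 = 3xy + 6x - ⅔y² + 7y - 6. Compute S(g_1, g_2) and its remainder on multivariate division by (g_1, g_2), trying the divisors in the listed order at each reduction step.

lcm(LM(g_1), LM(g_2)) = xy.
S = (lcm/LT(g_1))·g_1 − (lcm/LT(g_2))·g_2 = -2x + 2/9y² - 10/3y + 2.
Reduce S modulo (g_1, g_2) in that order:
  leading term x: subtract (5/4)·g_1 from -2x + 2/9y² - 10/3y + 2 → 2/9y² - 10/3y
  leading term y²: no divisor's leading term divides it; move 2/9y² to the remainder.
  leading term y: no divisor's leading term divides it; move -10/3y to the remainder.
The remainder 2/9y² - 10/3y is nonzero, so it would be added as the next basis element.

S(g_1, g_2) = -2x + 2/9y² - 10/3y + 2; remainder on division = 2/9y² - 10/3y.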